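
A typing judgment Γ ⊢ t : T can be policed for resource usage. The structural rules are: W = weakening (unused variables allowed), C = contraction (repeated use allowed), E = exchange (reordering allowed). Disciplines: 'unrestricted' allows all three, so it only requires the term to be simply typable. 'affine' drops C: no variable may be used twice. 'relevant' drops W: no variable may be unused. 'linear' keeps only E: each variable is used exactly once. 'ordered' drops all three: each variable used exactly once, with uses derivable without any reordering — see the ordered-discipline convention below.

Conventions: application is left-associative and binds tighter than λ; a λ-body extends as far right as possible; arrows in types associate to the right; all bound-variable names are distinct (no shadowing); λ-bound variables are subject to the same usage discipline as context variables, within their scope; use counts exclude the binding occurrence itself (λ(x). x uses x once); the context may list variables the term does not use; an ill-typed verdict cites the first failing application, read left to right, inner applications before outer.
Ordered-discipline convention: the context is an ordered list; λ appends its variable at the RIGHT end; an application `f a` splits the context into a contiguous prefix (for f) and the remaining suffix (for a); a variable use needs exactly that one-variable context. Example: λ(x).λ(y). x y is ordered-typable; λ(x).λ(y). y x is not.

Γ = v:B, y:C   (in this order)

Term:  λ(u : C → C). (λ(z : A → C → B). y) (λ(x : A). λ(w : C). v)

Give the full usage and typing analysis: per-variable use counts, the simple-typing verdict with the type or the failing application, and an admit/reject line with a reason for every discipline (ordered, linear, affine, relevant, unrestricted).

counts: v=1; y=1; u (λ-bound)=0; z (λ-bound)=0; x (λ-bound)=0; w (λ-bound)=0
use order (left to right): y, v
typing: the term checks, with type (C → C) → C
ordered: ✗, unused: u, z, x, w — weakening required
linear: ✗, unused: u, z, x, w — weakening required
affine: ✓, none of v, y, u, z, x, w used more than once
relevant: ✗, unused: u, z, x, w — weakening required
unrestricted: ✓, simply typable at (C → C) → C; W, C, E all held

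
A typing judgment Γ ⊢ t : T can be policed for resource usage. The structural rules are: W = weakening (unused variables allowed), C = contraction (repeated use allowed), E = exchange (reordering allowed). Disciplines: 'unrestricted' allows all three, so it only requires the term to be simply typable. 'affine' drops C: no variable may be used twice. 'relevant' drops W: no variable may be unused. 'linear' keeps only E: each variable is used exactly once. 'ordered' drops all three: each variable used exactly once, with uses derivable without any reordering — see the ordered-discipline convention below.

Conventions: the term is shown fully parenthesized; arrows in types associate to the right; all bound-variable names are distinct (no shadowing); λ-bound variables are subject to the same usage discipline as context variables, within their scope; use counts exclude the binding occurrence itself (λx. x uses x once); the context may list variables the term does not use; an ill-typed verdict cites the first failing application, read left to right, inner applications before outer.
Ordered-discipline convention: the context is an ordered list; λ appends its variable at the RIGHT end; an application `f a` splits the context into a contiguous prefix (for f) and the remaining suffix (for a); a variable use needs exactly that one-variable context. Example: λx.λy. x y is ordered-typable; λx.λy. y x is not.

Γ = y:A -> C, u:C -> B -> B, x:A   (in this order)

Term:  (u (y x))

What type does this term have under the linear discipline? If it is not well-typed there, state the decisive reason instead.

term : B -> B
usage: y: 1×, u: 1×, x: 1×
left-to-right use order: u, y, x
typing: well-typed — term : B -> B
summary: ordered ✗, linear ✓, affine ✓, relevant ✓, unrestricted ✓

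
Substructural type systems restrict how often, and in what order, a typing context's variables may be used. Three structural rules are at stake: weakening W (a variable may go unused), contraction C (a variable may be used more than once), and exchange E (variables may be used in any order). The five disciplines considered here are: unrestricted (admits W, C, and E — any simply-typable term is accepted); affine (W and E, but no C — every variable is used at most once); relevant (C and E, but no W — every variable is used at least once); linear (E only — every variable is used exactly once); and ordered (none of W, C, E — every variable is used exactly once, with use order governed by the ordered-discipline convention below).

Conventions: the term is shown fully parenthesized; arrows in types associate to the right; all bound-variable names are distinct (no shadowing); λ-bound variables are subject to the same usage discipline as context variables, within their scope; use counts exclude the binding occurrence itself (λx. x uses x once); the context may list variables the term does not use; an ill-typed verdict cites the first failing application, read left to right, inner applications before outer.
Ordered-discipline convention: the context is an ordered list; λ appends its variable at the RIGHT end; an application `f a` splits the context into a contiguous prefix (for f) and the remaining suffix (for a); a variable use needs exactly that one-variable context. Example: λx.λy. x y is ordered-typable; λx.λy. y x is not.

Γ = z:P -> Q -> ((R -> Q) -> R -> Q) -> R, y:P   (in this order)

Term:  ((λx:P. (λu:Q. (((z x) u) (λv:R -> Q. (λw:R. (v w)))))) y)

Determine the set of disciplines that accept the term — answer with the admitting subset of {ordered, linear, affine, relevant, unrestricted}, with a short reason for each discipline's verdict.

admitted in: ordered, linear, affine, relevant, unrestricted
variable uses: z=1; y=1; x (λ-bound)=1; u (λ-bound)=1; v (λ-bound)=1; w (λ-bound)=1
use order (left to right): z, x, u, v, w, y
typing: well-typed at Q -> R
ordered: ✓, one use each (z, y, x, u, v, w); ordered split holds
linear: ✓, single use per variable (z, y, x, u, v, w)
affine: ✓, no duplicate uses among z, y, x, u, v, w
relevant: ✓, at least one use each (z, y, x, u, v, w)
unrestricted: ✓, type-checks (Q -> R) and nothing is barred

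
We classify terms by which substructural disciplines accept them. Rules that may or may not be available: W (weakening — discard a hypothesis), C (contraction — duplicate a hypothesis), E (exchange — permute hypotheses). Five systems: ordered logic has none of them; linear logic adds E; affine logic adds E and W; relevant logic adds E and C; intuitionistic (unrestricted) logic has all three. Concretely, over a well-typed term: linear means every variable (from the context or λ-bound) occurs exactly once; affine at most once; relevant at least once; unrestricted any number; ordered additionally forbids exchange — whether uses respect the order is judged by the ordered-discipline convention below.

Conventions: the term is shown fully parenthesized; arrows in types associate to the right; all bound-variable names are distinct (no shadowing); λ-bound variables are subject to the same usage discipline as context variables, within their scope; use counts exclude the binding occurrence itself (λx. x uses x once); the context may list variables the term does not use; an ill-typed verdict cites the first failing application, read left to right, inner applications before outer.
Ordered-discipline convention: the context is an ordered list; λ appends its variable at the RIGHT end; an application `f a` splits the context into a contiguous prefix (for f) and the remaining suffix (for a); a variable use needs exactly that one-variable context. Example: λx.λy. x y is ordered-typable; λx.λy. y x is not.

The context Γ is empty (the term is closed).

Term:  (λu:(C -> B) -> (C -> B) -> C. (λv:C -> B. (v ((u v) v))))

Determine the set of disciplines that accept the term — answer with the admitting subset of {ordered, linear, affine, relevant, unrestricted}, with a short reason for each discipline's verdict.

admitted in: relevant, unrestricted
variable uses: u [bound]: 1×; v [bound]: 3×
use order (left to right): v, u, v, v
typing: ✓ — ((C -> B) -> (C -> B) -> C) -> (C -> B) -> B
ordered ✗ (repeated use of v ×3)
linear ✗ (repeated use of v ×3)
affine ✗ (repeated use of v ×3)
relevant ✓ (none of u, v goes unused)
unrestricted ✓ (type-checks (((C -> B) -> (C -> B) -> C) -> (C -> B) -> B) and nothing is barred)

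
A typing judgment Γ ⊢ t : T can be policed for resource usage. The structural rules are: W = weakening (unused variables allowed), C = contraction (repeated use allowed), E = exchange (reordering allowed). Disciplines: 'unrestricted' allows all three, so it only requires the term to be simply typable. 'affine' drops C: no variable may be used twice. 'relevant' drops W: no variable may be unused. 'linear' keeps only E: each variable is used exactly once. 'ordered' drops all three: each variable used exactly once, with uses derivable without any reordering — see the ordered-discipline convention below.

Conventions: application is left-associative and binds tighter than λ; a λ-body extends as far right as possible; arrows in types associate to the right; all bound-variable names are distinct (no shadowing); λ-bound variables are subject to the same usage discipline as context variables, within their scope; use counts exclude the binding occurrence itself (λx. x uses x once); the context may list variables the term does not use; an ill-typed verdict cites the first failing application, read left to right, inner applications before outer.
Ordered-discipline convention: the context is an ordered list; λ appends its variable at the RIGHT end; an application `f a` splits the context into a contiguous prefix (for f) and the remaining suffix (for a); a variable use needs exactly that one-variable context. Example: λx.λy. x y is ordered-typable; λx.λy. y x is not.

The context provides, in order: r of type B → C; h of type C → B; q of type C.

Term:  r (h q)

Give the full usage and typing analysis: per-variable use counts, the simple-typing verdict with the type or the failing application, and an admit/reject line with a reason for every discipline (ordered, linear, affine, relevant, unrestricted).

usage: r ×1; h ×1; q ×1
uses in reading order: r, h, q
typing: ✓ — C
ordered ✓ (single-use (r, h, q), ordered derivation ok)
linear ✓ (single use per variable (r, h, q))
affine ✓ (no duplicate uses among r, h, q)
relevant ✓ (none of r, h, q goes unused)
unrestricted ✓ (type-checks (C) and nothing is barred)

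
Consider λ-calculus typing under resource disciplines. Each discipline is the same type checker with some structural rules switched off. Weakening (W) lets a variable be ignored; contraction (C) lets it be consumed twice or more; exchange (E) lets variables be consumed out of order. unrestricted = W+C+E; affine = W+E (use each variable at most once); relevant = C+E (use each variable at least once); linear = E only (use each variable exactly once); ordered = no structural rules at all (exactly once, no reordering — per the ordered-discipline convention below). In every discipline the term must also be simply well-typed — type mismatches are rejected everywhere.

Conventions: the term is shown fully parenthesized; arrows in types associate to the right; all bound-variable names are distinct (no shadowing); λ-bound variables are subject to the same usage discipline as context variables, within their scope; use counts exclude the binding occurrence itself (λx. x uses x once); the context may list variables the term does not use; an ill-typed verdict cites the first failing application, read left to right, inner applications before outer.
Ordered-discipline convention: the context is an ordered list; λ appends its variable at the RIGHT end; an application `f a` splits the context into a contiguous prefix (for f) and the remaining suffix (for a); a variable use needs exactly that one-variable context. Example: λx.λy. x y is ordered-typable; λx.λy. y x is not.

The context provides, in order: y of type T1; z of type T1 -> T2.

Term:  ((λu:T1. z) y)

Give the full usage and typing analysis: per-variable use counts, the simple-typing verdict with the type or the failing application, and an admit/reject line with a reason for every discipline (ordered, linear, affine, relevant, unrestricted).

usage: y: 1, z: 1, u (λ-bound): 0
left-to-right use order: z, y
typing: well-typed — term : T1 -> T2
ordered ✗ (needs weakening: u unused)
linear ✗ (needs weakening: u unused)
affine ✓ (at most one use each (y, z, u))
relevant ✗ (needs weakening: u unused)
unrestricted ✓ (typability at T1 -> T2 is all that's needed)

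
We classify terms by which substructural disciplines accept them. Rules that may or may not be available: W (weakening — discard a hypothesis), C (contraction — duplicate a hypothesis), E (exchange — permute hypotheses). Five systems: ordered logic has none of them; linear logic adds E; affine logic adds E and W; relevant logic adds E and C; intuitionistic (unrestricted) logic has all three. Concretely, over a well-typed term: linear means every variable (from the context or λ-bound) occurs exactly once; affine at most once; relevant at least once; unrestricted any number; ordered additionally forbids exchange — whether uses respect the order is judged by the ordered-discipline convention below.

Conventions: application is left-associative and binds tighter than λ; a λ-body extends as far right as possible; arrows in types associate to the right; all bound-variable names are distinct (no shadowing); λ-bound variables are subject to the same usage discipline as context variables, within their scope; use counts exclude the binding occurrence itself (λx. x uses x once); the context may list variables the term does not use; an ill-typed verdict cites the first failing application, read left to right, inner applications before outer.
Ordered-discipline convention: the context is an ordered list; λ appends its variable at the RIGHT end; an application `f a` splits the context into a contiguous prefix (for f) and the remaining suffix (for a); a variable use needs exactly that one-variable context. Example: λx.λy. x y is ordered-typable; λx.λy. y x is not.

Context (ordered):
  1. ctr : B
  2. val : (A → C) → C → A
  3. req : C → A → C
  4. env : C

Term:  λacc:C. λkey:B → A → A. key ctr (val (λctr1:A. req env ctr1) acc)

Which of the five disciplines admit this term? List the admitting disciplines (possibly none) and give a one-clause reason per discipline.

admitted in: linear, affine, relevant, unrestricted
counts: ctr: 1×; val: 1×; req: 1×; env: 1×; acc [bound]: 1×; key [bound]: 1×; ctr1 [bound]: 1×
order of uses: key, ctr, val, req, env, ctr1, acc
typing: the term checks, with type C → (B → A → A) → A
ordered ✗ (use order key, ctr, val, req, env, ctr1, acc needs exchange)
linear ✓ (single use per variable (ctr, val, req, env, acc, key, ctr1))
affine ✓ (at most one use each (ctr, val, req, env, acc, key, ctr1))
relevant ✓ (at least one use each (ctr, val, req, env, acc, key, ctr1))
unrestricted ✓ (typability at C → (B → A → A) → A is all that's needed)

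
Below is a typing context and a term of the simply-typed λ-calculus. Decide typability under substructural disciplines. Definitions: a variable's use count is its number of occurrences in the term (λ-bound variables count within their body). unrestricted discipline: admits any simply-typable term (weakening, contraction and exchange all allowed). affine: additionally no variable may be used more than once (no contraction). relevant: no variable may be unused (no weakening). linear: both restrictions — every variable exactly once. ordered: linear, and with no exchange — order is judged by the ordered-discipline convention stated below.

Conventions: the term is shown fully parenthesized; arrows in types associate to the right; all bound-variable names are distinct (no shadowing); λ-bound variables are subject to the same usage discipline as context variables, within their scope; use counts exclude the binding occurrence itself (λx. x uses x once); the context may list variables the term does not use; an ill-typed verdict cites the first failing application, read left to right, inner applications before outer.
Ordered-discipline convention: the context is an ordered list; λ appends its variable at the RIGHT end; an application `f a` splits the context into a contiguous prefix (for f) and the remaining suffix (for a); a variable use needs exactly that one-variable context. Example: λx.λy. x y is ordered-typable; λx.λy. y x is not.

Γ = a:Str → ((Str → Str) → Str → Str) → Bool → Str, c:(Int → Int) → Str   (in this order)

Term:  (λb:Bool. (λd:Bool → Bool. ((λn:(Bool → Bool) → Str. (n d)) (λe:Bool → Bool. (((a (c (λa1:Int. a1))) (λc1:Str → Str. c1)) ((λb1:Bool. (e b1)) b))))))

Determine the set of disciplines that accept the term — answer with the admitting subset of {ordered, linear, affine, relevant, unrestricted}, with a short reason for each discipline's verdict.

admitted in: linear, affine, relevant, unrestricted
usage: a ×1; c ×1; b [bound] ×1; d [bound] ×1; n [bound] ×1; e [bound] ×1; a1 [bound] ×1; c1 [bound] ×1; b1 [bound] ×1
left-to-right use order: n, d, a, c, a1, c1, e, b1, b
typing: ✓ — Bool → (Bool → Bool) → Str
ordered: ✗, no ordered split (uses run n, d, a, c, a1, c1, e, b1, b)
linear: ✓, each of a, c, b, d, n, e, a1, c1, b1 used exactly once
affine: ✓, at most one use each (a, c, b, d, n, e, a1, c1, b1)
relevant: ✓, a, c, b, d, n, e, a1, c1, b1: all used, weakening unneeded
unrestricted: ✓, simply typable at Bool → (Bool → Bool) → Str; W, C, E all held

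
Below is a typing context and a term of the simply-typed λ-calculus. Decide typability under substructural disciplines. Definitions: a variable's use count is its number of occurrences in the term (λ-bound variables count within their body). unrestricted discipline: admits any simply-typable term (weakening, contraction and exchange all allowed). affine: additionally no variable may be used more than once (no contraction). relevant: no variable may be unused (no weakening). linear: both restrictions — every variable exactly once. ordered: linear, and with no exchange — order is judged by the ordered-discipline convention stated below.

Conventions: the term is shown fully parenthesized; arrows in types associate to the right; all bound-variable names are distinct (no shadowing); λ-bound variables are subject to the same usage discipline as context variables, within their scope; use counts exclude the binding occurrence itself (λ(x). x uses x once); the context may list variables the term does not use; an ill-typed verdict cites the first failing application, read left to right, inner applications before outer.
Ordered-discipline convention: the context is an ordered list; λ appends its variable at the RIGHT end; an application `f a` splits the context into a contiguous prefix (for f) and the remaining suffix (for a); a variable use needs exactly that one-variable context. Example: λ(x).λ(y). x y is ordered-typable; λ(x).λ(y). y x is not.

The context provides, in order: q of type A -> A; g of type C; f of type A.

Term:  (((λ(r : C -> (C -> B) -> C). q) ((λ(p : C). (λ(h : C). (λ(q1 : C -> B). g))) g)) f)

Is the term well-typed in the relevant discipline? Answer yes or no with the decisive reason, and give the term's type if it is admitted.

no — unused: r, p, h, q1 — weakening required
variable uses: q ×1, g ×2, f ×1, r (λ-bound) ×0, p (λ-bound) ×0, h (λ-bound) ×0, q1 (λ-bound) ×0
left-to-right use order: q, g, g, f
typing: well-typed at A
all disciplines: ordered ✗; linear ✗; affine ✗; relevant ✗; unrestricted ✓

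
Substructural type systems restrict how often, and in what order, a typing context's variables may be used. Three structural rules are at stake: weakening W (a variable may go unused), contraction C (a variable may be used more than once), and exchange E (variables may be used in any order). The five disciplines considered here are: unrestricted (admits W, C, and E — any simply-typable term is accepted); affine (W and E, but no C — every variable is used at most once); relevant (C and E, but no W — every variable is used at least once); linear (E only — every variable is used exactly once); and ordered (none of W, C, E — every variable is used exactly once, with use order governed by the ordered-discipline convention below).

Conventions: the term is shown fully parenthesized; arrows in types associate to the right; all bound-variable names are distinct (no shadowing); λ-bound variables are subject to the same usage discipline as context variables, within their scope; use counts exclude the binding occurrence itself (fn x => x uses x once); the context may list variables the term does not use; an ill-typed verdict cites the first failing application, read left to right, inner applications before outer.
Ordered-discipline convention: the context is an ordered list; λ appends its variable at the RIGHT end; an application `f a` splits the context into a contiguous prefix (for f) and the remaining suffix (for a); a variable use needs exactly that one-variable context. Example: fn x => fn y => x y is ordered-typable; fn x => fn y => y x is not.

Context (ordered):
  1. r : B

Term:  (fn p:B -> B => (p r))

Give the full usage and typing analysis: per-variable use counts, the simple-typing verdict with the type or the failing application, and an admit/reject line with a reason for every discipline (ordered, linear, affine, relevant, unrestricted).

counts: r ×1, p [bound] ×1
left-to-right use order: p, r
typing: ✓ — (B -> B) -> B
ordered: ✗, no contiguous prefix/suffix split fits p, r
linear: ✓, each of r, p used exactly once
affine: ✓, none of r, p used more than once
relevant: ✓, every one of r, p appears
unrestricted: ✓, type-checks ((B -> B) -> B) and nothing is barred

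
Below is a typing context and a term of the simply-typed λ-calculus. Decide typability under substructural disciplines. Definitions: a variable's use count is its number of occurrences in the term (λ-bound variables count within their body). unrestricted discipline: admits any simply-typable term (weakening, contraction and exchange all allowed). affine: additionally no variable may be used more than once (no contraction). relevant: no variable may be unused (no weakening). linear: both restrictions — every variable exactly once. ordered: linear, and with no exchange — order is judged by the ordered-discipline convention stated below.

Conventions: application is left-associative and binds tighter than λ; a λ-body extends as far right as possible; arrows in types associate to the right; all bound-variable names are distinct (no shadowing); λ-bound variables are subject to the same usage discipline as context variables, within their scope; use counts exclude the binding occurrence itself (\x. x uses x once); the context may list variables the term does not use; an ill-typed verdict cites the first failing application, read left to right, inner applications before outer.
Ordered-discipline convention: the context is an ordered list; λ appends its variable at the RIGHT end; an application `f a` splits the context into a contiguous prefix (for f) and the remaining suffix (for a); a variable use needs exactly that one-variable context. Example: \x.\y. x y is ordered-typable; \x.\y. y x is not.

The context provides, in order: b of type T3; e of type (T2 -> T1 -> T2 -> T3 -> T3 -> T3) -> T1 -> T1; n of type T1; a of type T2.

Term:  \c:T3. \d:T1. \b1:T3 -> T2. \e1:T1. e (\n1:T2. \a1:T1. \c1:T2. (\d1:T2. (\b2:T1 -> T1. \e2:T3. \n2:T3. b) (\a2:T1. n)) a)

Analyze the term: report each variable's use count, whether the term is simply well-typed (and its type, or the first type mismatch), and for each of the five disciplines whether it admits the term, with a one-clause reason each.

variable uses: b ×1; e ×1; n ×1; a ×1; c [bound] ×0; d [bound] ×0; b1 [bound] ×0; e1 [bound] ×0; n1 [bound] ×0; a1 [bound] ×0; c1 [bound] ×0; d1 [bound] ×0; b2 [bound] ×0; e2 [bound] ×0; n2 [bound] ×0; a2 [bound] ×0
uses in reading order: e, b, n, a
typing: ✓ — T3 -> T1 -> (T3 -> T2) -> T1 -> T1 -> T1
ordered: ✗, unused: c, d, b1, e1, n1, a1, c1, d1, b2, e2, n2, a2 — weakening required
linear: ✗, unused: c, d, b1, e1, n1, a1, c1, d1, b2, e2, n2, a2 — weakening required
affine: ✓, no duplicate uses among b, e, n, a, c, d, b1, e1, n1, a1, c1, d1, b2, e2, n2, a2
relevant: ✗, unused: c, d, b1, e1, n1, a1, c1, d1, b2, e2, n2, a2 — weakening required
unrestricted: ✓, type-checks (T3 -> T1 -> (T3 -> T2) -> T1 -> T1 -> T1) and nothing is barred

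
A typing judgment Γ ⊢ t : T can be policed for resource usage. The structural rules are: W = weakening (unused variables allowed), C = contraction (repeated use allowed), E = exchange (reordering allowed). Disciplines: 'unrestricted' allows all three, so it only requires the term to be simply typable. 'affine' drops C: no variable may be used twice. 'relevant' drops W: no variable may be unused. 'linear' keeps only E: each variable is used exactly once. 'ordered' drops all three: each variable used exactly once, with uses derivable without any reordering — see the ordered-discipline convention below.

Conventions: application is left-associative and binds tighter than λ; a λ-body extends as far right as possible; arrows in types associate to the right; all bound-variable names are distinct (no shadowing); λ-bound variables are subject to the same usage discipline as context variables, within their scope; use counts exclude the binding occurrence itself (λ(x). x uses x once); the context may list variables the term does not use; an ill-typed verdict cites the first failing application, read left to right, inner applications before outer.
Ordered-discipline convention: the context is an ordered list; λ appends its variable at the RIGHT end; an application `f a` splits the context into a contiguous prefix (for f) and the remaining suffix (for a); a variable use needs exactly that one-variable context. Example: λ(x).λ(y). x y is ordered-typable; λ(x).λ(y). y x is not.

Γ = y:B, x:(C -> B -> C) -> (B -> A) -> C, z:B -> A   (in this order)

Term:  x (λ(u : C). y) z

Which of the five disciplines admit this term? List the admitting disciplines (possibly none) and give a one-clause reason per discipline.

accepted by: none
usage: y: 1; x: 1; z: 1; u (bound): 0
uses in reading order: x, y, z
typing: ill-typed: an argument C -> B mismatches the expected C -> B -> C
ordered ✗ (fails simple typing)
linear ✗ (a type mismatch blocks all five)
affine ✗ (the type mismatch rejects it)
relevant ✗ (not simply typable)
unrestricted ✗ (fails simple typing)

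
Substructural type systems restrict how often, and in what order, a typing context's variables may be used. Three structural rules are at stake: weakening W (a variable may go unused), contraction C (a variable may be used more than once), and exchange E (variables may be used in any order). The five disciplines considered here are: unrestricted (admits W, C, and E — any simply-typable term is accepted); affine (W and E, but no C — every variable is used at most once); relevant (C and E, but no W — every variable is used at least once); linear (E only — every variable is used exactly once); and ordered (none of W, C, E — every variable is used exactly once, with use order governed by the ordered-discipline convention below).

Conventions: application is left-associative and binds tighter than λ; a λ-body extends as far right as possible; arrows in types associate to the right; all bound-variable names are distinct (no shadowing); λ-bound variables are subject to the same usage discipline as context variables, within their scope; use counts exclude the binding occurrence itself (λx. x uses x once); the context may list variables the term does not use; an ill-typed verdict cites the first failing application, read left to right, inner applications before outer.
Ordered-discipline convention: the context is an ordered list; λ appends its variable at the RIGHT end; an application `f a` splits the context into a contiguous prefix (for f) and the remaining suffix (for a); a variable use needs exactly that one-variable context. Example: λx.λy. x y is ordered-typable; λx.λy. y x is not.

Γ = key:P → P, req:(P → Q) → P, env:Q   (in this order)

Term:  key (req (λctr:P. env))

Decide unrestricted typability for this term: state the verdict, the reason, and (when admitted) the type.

yes — well-typed at P; no restrictions here; term : P
variable uses: key=1; req=1; env=1; ctr (bound)=0
order of uses: key, req, env
typing: well-typed — term : P
across the five disciplines: ordered ✗ · linear ✗ · affine ✓ · relevant ✗ · unrestricted ✓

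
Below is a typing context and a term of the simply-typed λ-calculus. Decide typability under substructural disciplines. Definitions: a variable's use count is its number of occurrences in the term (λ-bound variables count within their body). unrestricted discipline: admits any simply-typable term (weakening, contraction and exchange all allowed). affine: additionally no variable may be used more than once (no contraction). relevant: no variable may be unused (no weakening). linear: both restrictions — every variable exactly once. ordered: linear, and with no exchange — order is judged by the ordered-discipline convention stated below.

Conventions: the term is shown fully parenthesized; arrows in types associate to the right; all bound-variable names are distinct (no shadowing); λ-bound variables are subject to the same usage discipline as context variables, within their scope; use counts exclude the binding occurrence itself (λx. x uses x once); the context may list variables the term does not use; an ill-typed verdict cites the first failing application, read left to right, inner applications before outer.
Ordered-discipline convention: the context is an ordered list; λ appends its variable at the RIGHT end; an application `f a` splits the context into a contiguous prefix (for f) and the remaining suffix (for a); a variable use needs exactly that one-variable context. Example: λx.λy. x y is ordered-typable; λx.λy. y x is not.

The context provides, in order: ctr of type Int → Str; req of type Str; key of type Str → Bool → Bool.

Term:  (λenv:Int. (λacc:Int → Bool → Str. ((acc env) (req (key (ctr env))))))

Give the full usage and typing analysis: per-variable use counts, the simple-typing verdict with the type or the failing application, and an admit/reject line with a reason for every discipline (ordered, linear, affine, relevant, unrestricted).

use counts: ctr: 1; req: 1; key: 1; env (bound): 2; acc (bound): 1
left-to-right use order: acc, env, req, key, ctr, env
typing: ill-typed: non-arrow in function slot: Str
ordered ✗ (a type mismatch blocks all five)
linear ✗ (the type mismatch rejects it)
affine ✗ (not simply typable)
relevant ✗ (fails simple typing)
unrestricted ✗ (a type mismatch blocks all five)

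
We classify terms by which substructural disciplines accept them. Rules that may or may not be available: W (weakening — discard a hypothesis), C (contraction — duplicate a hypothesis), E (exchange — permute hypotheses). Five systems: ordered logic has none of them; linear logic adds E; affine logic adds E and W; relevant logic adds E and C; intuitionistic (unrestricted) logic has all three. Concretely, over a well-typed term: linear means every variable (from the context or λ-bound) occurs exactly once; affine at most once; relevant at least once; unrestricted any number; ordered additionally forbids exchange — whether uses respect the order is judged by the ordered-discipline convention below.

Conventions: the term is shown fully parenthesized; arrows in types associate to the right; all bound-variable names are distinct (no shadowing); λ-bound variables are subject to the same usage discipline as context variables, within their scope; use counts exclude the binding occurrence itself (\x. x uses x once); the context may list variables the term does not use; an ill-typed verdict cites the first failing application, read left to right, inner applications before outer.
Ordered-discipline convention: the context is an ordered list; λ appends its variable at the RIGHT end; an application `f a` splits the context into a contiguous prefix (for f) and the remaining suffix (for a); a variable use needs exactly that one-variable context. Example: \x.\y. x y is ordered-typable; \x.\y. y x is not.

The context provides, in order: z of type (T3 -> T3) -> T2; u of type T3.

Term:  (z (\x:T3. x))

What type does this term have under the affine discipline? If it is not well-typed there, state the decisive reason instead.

term : T2
counts: z: 1; u: 0; x [bound]: 1
left-to-right use order: z, x
typing: well-typed at T2
per-discipline verdicts: ordered ✗; linear ✗; affine ✓; relevant ✗; unrestricted ✓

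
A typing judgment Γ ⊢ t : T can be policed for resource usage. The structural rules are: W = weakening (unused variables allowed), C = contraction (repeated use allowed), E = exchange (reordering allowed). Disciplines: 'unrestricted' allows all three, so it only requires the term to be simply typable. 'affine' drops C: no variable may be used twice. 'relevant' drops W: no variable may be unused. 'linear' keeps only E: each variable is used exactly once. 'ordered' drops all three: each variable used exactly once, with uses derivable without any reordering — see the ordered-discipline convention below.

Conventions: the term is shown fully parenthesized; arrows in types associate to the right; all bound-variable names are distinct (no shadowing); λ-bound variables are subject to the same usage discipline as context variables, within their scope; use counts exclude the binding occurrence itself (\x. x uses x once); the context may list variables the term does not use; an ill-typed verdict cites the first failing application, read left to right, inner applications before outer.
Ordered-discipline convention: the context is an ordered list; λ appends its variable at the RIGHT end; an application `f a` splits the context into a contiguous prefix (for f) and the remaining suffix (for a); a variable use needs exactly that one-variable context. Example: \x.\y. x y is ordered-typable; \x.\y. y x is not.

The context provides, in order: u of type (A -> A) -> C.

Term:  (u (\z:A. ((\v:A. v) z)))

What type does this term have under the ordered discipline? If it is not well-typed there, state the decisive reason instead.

term : C
usage: u=1, z (λ-bound)=1, v (λ-bound)=1
use order (left to right): u, v, z
typing: well-typed — term : C
all disciplines: ordered ✓ | linear ✓ | affine ✓ | relevant ✓ | unrestricted ✓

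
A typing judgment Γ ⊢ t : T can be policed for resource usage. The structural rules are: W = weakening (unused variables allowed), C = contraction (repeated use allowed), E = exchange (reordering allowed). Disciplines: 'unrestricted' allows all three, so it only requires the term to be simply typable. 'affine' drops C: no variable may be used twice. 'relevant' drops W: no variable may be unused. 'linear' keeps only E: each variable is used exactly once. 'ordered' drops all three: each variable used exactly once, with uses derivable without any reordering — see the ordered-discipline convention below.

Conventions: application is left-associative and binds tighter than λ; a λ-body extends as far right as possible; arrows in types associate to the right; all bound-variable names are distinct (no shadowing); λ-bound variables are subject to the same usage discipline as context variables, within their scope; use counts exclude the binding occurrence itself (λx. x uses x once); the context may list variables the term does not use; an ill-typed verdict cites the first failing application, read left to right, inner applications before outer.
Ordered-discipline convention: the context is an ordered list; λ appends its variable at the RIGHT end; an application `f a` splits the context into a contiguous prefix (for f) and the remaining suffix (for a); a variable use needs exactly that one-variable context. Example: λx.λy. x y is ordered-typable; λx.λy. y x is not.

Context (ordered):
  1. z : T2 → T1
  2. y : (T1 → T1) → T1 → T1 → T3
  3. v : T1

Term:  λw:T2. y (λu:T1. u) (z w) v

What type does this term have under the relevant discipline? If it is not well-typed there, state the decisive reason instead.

term : T2 → T3
usage: z ×1, y ×1, v ×1, w (bound) ×1, u (bound) ×1
uses in reading order: y, u, z, w, v
typing: ✓ — T2 → T3
all disciplines: ordered ✗; linear ✓; affine ✓; relevant ✓; unrestricted ✓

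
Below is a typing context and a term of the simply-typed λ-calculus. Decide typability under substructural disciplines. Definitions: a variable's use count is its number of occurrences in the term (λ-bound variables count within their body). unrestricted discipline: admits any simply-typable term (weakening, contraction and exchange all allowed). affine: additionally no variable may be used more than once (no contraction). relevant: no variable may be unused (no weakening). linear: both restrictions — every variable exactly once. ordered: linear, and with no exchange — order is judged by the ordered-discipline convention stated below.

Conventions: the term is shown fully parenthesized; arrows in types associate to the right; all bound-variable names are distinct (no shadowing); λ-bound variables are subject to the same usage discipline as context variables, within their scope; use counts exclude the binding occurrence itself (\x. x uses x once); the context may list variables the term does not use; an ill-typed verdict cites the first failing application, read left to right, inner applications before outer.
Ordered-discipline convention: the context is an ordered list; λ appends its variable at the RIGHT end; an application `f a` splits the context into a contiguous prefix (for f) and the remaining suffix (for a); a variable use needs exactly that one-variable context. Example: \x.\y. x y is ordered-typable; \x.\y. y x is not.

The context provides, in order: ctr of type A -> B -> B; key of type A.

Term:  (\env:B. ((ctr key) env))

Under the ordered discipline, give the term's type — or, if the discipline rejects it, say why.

term : B -> B
usage: ctr: 1×; key: 1×; env [bound]: 1×
left-to-right use order: ctr, key, env
typing: well-typed — term : B -> B
summary: ordered ✓, linear ✓, affine ✓, relevant ✓, unrestricted ✓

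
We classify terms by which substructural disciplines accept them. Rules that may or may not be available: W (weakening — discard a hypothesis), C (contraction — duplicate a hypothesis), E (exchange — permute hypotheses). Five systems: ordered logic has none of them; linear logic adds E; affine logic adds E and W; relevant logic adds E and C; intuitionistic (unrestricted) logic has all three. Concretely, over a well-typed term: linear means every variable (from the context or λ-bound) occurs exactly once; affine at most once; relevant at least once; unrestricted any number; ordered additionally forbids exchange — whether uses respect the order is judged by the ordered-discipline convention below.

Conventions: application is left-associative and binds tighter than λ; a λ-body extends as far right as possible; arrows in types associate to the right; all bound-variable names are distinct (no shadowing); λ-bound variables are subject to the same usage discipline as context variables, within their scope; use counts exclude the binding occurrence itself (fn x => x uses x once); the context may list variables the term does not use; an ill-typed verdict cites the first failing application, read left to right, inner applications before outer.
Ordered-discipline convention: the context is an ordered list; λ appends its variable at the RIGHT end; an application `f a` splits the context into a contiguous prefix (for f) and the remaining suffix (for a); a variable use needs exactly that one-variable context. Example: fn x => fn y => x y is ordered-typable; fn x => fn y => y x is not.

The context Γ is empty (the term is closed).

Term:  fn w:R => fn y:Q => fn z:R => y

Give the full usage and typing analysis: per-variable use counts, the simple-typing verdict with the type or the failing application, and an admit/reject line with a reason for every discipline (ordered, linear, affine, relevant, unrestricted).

use counts: w (bound): 0, y (bound): 1, z (bound): 0
left-to-right use order: y
typing: well-typed at R -> Q -> R -> Q
ordered: ✗ — needs weakening: w, z unused
linear: ✗ — needs weakening: w, z unused
affine: ✓ — none of w, y, z used more than once
relevant: ✗ — needs weakening: w, z unused
unrestricted: ✓ — well-typed at R -> Q -> R -> Q; no restrictions here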